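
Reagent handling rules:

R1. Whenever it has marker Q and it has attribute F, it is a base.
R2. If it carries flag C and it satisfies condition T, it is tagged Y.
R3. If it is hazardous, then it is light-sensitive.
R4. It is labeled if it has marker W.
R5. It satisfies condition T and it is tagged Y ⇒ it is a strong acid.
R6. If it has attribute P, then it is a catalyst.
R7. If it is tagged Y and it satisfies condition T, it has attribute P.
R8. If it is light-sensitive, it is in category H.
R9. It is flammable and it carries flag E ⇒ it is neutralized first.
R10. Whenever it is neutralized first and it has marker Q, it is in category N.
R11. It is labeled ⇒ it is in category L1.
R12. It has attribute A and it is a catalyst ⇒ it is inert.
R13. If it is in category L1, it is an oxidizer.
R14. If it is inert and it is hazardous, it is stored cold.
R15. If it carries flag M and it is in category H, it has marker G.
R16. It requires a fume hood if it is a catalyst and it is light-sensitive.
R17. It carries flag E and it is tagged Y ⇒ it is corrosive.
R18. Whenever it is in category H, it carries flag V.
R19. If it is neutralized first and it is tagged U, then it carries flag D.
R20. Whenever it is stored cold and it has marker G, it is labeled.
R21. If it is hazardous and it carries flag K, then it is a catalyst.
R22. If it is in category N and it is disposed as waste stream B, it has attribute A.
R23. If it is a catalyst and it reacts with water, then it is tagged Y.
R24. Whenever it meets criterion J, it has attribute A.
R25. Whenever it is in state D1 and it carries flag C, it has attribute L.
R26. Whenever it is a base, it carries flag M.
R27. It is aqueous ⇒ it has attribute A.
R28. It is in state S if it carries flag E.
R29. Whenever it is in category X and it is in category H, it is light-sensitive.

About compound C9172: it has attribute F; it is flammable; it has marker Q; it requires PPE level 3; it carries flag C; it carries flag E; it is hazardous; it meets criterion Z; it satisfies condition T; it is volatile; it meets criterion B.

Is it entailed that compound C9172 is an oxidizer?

No

Forward chaining from the given facts derives: is a base, is tagged Y, is light-sensitive, is a strong acid, has attribute P, is in category H, is neutralized first, is in category N, is corrosive, carries flag V, carries flag M, is in state S, is a catalyst, has marker G, requires a fume hood.
The only rule concluding "it is an oxidizer" is R13, which needs "it is in category L1"; that is never established.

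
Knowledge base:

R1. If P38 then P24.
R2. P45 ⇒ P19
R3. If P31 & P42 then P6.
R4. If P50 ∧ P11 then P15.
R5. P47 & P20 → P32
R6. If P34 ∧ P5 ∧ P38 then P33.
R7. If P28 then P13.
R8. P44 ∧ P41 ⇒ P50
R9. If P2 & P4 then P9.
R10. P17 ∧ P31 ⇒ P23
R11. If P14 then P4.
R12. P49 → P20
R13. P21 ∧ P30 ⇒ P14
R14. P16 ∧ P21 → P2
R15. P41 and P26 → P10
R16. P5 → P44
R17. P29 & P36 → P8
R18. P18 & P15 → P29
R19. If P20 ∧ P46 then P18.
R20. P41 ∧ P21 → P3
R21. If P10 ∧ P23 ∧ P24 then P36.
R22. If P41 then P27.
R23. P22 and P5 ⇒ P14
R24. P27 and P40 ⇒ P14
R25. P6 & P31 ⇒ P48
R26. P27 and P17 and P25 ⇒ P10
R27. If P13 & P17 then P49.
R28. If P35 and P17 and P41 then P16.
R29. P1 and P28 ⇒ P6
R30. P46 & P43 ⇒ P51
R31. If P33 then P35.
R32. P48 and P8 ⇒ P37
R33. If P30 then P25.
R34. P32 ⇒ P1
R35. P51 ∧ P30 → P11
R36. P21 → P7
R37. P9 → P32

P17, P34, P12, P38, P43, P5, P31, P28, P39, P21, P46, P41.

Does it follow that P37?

No

Forward chaining from the given facts derives: P24, P33, P13, P23, P44, P3, P27, P49, P51, P35, P7, P50, P20, P18, P16, P2.
The only rule concluding P37 is R32, which needs P48; that is never established.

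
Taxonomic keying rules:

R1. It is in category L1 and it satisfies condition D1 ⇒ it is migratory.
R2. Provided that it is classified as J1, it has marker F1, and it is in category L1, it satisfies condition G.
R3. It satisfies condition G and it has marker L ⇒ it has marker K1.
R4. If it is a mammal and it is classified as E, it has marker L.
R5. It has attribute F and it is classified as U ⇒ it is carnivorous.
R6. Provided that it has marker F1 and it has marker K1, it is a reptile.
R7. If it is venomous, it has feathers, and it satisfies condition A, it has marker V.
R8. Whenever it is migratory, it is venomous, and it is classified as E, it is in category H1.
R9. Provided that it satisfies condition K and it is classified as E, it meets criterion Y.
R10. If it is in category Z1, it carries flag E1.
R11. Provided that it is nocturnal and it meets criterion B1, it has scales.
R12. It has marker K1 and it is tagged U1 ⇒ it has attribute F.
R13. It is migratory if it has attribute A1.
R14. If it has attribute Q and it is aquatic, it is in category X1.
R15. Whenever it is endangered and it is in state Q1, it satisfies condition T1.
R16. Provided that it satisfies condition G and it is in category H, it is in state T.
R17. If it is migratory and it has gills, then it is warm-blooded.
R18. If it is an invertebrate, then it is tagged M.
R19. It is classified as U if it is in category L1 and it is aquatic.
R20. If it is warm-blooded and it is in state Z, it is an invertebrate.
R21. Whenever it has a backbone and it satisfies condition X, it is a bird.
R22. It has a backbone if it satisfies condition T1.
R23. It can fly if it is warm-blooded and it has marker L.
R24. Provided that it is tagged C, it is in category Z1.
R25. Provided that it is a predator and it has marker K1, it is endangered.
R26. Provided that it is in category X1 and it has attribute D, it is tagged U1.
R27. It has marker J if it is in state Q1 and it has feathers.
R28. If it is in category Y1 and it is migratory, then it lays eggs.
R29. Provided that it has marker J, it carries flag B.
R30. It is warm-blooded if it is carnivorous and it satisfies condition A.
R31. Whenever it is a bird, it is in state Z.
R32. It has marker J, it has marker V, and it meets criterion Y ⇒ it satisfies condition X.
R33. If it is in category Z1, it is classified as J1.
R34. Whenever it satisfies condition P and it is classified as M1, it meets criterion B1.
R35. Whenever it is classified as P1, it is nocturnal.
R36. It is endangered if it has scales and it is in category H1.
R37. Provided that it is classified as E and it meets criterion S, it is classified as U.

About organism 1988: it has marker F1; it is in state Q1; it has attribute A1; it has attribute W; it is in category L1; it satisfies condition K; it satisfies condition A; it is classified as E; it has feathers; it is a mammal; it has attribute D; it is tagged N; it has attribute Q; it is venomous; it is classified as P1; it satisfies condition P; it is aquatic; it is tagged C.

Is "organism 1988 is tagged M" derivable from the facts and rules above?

No

Forward chaining from the given facts derives: has marker L, has marker V, meets criterion Y, is migratory, is in category X1, is classified as U, is in category Z1, is tagged U1, has marker J, carries flag B, satisfies condition X, is classified as J1, is nocturnal, satisfies condition G, has marker K1, is a reptile, is in category H1, carries flag E1, has attribute F, is carnivorous, is warm-blooded, can fly.
The only rule concluding "it is tagged M" is R18, which needs "it is an invertebrate"; that is never established.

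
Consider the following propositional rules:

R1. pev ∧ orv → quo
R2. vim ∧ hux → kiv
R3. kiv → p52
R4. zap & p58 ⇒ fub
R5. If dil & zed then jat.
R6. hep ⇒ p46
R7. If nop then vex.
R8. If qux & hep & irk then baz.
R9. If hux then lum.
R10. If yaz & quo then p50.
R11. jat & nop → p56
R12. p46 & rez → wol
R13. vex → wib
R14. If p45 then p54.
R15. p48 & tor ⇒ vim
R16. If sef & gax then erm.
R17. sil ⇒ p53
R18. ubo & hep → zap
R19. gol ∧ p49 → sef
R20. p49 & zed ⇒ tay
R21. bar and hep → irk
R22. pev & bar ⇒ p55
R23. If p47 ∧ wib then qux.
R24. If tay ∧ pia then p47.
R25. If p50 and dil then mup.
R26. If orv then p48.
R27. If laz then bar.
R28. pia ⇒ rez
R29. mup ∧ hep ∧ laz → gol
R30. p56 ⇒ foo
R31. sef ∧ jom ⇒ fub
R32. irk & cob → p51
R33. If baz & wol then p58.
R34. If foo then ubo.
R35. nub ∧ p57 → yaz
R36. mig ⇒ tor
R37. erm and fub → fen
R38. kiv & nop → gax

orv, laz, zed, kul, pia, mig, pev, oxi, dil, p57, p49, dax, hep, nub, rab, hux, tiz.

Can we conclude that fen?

Forward chaining from the given facts derives: quo, jat, p46, lum, tay, p47, p48, bar, rez, yaz, tor, p50, wol, vim, irk, p55, mup, gol, kiv, p52, sef.
The only rule concluding fen is R37, which needs erm; that is never established.

No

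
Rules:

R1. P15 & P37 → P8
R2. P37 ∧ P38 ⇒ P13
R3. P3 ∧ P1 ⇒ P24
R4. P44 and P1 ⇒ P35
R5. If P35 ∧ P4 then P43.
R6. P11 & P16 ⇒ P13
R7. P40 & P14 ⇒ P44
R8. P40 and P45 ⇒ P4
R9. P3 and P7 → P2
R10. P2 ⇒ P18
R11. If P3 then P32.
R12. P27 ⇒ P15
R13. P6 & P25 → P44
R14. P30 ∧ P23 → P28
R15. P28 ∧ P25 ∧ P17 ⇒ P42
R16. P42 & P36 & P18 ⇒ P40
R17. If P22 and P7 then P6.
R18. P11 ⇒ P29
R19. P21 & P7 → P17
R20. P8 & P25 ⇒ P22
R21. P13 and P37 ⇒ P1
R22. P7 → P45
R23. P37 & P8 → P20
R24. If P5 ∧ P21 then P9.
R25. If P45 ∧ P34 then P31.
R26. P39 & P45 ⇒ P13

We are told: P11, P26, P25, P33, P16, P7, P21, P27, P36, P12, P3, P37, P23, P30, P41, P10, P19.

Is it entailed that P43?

P13  (by R6: P11, P16)
P2  (by R9: P3, P7)
P18  (by R10: P2)
P15  (by R12: P27)
P28  (by R14: P30, P23)
P17  (by R19: P21, P7)
P1  (by R21: P13, P37)
P45  (by R22: P7)
P8  (by R1: P15, P37)
P42  (by R15: P28, P25, P17)
P40  (by R16: P42, P36, P18)
P22  (by R20: P8, P25)
P4  (by R8: P40, P45)
P6  (by R17: P22, P7)
P44  (by R13: P6, P25)
P35  (by R4: P44, P1)
P43  (by R5: P35, P4)

Yes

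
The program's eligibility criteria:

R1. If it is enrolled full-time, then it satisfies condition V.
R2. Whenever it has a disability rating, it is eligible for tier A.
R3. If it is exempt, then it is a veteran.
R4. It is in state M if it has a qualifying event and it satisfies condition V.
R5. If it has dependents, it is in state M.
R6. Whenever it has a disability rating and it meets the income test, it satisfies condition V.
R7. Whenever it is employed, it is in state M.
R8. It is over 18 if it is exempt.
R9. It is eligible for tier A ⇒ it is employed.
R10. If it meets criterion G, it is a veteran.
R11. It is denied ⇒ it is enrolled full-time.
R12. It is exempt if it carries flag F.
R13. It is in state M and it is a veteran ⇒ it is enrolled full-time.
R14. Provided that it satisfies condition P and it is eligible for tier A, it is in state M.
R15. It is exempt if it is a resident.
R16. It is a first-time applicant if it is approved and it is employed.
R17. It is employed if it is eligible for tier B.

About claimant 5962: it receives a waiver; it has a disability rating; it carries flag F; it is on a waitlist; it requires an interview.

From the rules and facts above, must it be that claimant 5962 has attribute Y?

Forward chaining from the given facts derives: is eligible for tier A, is employed, is exempt, is a veteran, is in state M, is over 18, is enrolled full-time, satisfies condition V.
No rule has "it has attribute Y" as its conclusion, and it is not among the given facts.

No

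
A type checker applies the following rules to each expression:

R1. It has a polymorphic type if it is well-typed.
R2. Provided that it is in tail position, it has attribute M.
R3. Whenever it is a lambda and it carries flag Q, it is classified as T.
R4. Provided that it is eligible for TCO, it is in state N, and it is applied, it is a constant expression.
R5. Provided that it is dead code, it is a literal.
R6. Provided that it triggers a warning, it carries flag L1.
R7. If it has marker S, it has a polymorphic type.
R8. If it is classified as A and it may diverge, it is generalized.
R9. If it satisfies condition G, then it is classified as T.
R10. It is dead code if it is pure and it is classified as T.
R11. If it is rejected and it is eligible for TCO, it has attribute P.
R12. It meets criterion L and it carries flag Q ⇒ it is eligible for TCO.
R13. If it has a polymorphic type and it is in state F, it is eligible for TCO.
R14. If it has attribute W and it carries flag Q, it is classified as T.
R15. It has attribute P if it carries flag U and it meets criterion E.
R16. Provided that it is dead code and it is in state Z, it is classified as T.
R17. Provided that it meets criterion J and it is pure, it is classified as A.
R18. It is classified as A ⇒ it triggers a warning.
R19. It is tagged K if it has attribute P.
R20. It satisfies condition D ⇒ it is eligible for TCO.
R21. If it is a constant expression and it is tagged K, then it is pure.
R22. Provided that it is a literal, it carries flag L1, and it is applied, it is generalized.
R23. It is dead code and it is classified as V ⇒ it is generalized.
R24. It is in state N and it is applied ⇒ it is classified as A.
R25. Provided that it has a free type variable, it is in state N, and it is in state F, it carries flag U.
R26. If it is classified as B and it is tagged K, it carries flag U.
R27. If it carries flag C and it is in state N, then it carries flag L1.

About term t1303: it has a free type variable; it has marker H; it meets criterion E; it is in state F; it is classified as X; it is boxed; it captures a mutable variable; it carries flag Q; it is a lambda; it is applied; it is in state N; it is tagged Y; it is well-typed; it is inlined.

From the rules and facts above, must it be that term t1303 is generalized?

Yes

By R1 (it is well-typed): it has a polymorphic type.
By R3 (it is a lambda, it carries flag Q): it is classified as T.
By R13 (it has a polymorphic type, it is in state F): it is eligible for TCO.
By R24 (it is in state N, it is applied): it is classified as A.
By R25 (it has a free type variable, it is in state N, it is in state F): it carries flag U.
By R4 (it is eligible for TCO, it is in state N, it is applied): it is a constant expression.
By R15 (it carries flag U, it meets criterion E): it has attribute P.
By R18 (it is classified as A): it triggers a warning.
By R19 (it has attribute P): it is tagged K.
By R21 (it is a constant expression, it is tagged K): it is pure.
By R6 (it triggers a warning): it carries flag L1.
By R10 (it is pure, it is classified as T): it is dead code.
By R5 (it is dead code): it is a literal.
By R22 (it is a literal, it carries flag L1, it is applied): it is generalized.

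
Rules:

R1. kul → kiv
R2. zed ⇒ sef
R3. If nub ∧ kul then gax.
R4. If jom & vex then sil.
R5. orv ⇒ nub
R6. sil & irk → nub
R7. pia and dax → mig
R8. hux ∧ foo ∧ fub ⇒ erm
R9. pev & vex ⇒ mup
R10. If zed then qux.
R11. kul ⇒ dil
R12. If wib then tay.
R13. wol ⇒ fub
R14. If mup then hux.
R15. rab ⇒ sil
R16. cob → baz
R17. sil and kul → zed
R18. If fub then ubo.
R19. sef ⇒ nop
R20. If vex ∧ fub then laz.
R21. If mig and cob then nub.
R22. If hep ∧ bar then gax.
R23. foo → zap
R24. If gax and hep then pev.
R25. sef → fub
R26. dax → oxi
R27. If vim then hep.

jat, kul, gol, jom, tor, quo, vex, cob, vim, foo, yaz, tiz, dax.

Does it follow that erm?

Forward chaining from the given facts derives: kiv, sil, dil, baz, zed, zap, oxi, hep, sef, qux, nop, fub, ubo, laz.
The only rule concluding erm is R8, which needs hux; that is never established.

No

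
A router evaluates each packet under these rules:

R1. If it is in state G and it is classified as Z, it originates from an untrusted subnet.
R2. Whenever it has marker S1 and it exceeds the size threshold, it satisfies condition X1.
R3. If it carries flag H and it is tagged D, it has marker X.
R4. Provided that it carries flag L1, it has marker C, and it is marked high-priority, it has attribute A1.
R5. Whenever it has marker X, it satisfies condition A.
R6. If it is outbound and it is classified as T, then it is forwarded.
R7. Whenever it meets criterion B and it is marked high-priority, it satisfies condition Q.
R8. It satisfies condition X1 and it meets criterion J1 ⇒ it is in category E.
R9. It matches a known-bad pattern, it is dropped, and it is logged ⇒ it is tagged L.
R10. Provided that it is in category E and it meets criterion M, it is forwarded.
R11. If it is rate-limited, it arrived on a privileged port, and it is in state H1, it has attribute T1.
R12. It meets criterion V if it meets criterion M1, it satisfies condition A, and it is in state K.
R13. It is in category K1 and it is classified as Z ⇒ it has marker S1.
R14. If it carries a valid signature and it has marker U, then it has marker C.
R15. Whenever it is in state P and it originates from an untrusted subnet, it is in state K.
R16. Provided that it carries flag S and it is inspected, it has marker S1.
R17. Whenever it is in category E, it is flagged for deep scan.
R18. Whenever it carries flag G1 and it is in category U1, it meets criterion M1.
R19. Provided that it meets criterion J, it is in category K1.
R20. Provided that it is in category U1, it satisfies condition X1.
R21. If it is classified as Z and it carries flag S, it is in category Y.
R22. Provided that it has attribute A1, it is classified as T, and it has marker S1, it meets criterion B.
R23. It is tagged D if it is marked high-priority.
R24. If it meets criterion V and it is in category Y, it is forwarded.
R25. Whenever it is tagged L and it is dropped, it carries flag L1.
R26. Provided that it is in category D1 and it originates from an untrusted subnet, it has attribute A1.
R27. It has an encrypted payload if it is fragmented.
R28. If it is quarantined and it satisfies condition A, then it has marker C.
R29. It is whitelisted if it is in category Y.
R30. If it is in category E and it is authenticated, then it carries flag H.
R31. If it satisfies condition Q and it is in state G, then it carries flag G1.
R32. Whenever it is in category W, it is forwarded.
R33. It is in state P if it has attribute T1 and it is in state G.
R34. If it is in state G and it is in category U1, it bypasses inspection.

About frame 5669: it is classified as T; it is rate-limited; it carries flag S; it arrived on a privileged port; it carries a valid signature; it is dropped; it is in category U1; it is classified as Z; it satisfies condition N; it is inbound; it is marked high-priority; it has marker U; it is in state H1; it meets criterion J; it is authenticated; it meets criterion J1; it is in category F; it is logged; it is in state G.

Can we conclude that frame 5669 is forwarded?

Forward chaining from the given facts derives: originates from an untrusted subnet, has attribute T1, has marker C, is in category K1, satisfies condition X1, is in category Y, is tagged D, is whitelisted, is in state P, bypasses inspection, is in category E, has marker S1, is in state K, is flagged for deep scan, carries flag H, has marker X, satisfies condition A.
Rules concluding "it is forwarded": R6 needs "it is outbound"; R10 needs "it meets criterion M"; R24 needs "it meets criterion V"; R32 needs "it is in category W" — none of these are established.

No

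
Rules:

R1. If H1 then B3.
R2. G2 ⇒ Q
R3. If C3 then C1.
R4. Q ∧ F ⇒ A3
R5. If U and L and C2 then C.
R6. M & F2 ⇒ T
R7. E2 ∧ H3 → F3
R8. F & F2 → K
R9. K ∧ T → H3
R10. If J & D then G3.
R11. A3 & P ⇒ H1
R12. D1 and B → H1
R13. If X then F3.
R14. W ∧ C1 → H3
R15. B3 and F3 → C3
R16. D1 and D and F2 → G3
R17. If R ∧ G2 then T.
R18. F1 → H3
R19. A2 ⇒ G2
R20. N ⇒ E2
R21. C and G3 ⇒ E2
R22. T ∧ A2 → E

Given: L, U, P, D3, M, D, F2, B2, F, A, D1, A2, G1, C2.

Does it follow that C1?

C  (by R5: U, L, C2)
T  (by R6: M, F2)
K  (by R8: F, F2)
H3  (by R9: K, T)
G3  (by R16: D1, D, F2)
G2  (by R19: A2)
E2  (by R21: C, G3)
Q  (by R2: G2)
A3  (by R4: Q, F)
F3  (by R7: E2, H3)
H1  (by R11: A3, P)
B3  (by R1: H1)
C3  (by R15: B3, F3)
C1  (by R3: C3)

Yes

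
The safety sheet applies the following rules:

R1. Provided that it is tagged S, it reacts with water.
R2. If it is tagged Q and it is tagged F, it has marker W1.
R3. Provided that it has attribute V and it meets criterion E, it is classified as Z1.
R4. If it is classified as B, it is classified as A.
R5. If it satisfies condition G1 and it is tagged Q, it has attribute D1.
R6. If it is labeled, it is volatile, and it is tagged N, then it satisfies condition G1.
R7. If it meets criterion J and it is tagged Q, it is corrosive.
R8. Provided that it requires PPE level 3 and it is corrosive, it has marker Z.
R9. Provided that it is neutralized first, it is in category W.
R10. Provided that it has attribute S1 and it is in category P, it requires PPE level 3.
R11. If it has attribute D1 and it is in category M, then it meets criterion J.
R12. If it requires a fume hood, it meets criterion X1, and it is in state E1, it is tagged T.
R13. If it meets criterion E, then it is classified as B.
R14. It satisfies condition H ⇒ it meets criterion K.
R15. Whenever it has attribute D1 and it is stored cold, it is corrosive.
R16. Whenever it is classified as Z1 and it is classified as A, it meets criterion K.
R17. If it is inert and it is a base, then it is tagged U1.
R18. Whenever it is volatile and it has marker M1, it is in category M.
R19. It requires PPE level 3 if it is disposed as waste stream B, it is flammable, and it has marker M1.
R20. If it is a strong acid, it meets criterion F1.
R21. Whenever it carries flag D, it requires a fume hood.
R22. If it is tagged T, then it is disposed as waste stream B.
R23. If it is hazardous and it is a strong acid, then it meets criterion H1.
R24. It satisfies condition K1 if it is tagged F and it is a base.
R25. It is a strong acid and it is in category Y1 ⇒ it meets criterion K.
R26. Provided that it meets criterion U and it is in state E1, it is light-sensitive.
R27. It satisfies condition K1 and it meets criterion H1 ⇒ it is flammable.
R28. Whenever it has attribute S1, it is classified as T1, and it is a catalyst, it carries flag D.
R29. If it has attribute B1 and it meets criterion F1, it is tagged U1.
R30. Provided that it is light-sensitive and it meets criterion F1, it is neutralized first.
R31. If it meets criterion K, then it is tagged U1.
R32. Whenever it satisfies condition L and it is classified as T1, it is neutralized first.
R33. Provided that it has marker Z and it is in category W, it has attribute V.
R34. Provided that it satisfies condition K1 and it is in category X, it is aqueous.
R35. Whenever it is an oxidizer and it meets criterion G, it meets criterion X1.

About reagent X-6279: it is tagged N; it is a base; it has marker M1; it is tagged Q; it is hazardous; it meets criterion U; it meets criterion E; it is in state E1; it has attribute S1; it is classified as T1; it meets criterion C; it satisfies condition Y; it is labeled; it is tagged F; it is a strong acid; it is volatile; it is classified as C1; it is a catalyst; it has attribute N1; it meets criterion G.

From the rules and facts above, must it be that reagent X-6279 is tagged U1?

No

Forward chaining from the given facts derives: has marker W1, satisfies condition G1, is classified as B, is in category M, meets criterion F1, meets criterion H1, satisfies condition K1, is light-sensitive, is flammable, carries flag D, is neutralized first, is classified as A, has attribute D1, is in category W, meets criterion J, requires a fume hood, is corrosive.
Rules concluding "it is tagged U1": R17 needs "it is inert"; R29 needs "it has attribute B1"; R31 needs "it meets criterion K" — none of these are established.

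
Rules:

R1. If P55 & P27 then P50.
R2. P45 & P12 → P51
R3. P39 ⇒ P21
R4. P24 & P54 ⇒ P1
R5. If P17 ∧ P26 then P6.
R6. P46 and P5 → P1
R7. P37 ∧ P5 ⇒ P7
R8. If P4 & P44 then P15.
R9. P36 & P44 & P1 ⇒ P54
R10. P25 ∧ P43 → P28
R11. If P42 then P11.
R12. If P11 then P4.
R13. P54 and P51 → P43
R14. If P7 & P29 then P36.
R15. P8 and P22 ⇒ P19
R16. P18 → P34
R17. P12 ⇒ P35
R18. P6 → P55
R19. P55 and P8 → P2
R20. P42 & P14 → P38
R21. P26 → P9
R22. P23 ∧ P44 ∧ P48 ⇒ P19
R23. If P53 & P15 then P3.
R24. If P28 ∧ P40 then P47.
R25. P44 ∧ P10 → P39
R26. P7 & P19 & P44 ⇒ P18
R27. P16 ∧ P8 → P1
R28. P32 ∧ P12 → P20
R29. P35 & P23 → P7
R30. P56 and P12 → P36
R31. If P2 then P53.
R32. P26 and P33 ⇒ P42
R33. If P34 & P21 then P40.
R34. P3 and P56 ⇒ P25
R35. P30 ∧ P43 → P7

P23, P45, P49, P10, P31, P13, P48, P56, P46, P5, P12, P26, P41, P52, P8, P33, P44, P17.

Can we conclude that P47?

P51  (by R2: P45, P12)
P6  (by R5: P17, P26)
P1  (by R6: P46, P5)
P35  (by R17: P12)
P55  (by R18: P6)
P2  (by R19: P55, P8)
P19  (by R22: P23, P44, P48)
P39  (by R25: P44, P10)
P7  (by R29: P35, P23)
P36  (by R30: P56, P12)
P53  (by R31: P2)
P42  (by R32: P26, P33)
P21  (by R3: P39)
P54  (by R9: P36, P44, P1)
P11  (by R11: P42)
P4  (by R12: P11)
P43  (by R13: P54, P51)
P18  (by R26: P7, P19, P44)
P15  (by R8: P4, P44)
P34  (by R16: P18)
P3  (by R23: P53, P15)
P40  (by R33: P34, P21)
P25  (by R34: P3, P56)
P28  (by R10: P25, P43)
P47  (by R24: P28, P40)

Yes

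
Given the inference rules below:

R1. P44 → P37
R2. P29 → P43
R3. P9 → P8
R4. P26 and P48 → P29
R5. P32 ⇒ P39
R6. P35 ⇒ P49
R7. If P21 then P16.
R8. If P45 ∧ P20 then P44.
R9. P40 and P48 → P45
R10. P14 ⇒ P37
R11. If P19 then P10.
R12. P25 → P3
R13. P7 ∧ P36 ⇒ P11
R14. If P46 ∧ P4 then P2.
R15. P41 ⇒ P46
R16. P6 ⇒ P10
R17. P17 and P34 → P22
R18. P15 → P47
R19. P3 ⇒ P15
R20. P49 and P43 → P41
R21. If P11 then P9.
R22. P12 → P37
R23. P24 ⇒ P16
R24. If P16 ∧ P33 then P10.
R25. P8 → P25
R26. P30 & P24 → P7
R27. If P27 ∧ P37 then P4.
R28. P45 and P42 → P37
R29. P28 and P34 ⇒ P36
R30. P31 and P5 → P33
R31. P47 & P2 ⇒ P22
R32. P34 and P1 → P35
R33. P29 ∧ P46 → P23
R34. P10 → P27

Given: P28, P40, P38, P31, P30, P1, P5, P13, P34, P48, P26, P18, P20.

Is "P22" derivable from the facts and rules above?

Forward chaining from the given facts derives: P29, P45, P36, P33, P35, P43, P49, P44, P41, P37, P46, P23.
Rules concluding P22: R17 needs P17; R31 needs P47 — none of these are established.

No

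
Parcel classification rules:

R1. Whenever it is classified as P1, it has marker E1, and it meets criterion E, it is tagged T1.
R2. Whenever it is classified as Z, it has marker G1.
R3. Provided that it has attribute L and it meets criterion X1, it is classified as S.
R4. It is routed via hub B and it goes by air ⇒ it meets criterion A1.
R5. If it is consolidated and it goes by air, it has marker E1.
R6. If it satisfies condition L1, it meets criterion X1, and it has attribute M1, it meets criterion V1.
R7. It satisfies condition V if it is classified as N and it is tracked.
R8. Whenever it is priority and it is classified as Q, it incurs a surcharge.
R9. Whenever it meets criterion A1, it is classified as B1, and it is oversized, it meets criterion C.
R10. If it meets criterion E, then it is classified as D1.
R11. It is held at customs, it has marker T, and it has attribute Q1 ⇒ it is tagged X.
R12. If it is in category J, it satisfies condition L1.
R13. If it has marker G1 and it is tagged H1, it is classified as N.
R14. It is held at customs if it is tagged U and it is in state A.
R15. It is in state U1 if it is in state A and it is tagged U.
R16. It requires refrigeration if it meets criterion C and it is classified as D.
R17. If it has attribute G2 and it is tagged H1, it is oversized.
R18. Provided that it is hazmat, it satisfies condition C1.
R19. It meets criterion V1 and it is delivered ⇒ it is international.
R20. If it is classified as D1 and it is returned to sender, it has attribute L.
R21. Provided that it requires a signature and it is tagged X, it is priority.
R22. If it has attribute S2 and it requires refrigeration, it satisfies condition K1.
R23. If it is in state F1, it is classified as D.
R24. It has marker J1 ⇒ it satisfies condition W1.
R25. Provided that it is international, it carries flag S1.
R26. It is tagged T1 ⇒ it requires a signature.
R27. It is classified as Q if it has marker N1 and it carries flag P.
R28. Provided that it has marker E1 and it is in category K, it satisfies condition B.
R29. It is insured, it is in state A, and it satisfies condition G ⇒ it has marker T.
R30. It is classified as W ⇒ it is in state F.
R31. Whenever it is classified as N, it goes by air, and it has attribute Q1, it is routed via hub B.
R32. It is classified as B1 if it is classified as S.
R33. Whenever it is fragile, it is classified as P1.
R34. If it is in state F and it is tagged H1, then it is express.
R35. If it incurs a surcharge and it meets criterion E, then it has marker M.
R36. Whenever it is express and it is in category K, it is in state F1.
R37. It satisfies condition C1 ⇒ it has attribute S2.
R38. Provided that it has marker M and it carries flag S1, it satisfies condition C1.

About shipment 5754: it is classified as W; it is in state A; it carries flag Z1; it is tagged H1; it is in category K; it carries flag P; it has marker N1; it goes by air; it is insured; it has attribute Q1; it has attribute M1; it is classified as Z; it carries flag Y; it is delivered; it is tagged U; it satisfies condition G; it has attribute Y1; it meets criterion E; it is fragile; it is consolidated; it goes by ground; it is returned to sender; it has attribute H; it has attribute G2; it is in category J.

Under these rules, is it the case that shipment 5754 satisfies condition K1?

Forward chaining from the given facts derives: has marker G1, has marker E1, is classified as D1, satisfies condition L1, is classified as N, is held at customs, is in state U1, is oversized, has attribute L, is classified as Q, satisfies condition B, has marker T, is in state F, is routed via hub B, is classified as P1, is express, is in state F1, is tagged T1, meets criterion A1, is tagged X, is classified as D, requires a signature, is priority, incurs a surcharge, has marker M.
The only rule concluding "it satisfies condition K1" is R22, which needs "it has attribute S2"; that is never established.

No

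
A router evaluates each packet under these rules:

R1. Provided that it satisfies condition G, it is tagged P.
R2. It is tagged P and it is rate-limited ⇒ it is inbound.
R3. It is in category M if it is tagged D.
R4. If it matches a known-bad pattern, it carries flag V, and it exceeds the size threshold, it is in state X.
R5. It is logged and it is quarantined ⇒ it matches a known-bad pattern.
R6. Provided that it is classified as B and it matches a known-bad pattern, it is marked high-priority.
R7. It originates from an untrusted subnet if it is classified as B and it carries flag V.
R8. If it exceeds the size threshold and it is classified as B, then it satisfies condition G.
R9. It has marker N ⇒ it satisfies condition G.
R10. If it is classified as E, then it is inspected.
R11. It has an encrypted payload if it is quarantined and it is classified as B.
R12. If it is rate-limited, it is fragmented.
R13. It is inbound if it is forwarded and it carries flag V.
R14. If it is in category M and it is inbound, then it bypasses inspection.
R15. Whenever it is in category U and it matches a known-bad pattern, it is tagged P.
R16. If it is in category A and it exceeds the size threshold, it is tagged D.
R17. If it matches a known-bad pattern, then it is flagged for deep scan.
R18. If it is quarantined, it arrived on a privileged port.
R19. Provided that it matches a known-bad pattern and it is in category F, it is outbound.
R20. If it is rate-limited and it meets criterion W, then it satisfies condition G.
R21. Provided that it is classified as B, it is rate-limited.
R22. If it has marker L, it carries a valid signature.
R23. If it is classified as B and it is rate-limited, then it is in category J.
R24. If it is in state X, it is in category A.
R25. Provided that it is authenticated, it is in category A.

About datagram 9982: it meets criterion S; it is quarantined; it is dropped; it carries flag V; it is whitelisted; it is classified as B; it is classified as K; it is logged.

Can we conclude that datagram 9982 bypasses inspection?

Forward chaining from the given facts derives: matches a known-bad pattern, is marked high-priority, originates from an untrusted subnet, has an encrypted payload, is flagged for deep scan, arrived on a privileged port, is rate-limited, is in category J, is fragmented.
The only rule concluding "it bypasses inspection" is R14, which needs "it is in category M"; that is never established.

No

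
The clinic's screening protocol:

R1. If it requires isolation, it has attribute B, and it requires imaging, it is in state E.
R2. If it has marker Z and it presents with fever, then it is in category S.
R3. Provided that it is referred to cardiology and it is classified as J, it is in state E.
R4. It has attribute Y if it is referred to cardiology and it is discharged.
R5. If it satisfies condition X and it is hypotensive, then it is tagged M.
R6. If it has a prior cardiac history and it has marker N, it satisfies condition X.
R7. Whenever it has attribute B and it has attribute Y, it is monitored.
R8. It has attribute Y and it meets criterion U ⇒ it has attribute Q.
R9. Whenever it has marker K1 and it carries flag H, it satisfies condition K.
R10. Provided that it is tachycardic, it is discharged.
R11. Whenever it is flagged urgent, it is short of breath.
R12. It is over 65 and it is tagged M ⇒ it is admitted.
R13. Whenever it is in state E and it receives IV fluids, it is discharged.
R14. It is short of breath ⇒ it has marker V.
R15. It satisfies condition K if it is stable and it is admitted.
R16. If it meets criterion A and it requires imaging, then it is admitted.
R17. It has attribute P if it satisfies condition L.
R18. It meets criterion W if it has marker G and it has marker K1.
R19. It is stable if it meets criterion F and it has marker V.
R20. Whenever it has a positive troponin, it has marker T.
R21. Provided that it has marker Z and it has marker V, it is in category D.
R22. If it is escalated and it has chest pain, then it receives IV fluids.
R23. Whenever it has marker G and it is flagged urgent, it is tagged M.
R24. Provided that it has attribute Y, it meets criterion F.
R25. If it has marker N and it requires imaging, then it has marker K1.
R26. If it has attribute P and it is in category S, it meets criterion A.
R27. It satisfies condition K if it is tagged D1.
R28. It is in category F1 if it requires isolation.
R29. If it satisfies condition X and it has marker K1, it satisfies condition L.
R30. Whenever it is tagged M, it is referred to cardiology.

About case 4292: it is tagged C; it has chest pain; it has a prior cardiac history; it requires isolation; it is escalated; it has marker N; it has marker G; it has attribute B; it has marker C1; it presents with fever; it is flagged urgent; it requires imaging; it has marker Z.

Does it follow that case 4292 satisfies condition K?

Yes

By R1 (it requires isolation, it has attribute B, it requires imaging): it is in state E.
By R2 (it has marker Z, it presents with fever): it is in category S.
By R6 (it has a prior cardiac history, it has marker N): it satisfies condition X.
By R11 (it is flagged urgent): it is short of breath.
By R14 (it is short of breath): it has marker V.
By R22 (it is escalated, it has chest pain): it receives IV fluids.
By R23 (it has marker G, it is flagged urgent): it is tagged M.
By R25 (it has marker N, it requires imaging): it has marker K1.
By R29 (it satisfies condition X, it has marker K1): it satisfies condition L.
By R30 (it is tagged M): it is referred to cardiology.
By R13 (it is in state E, it receives IV fluids): it is discharged.
By R17 (it satisfies condition L): it has attribute P.
By R26 (it has attribute P, it is in category S): it meets criterion A.
By R4 (it is referred to cardiology, it is discharged): it has attribute Y.
By R16 (it meets criterion A, it requires imaging): it is admitted.
By R24 (it has attribute Y): it meets criterion F.
By R19 (it meets criterion F, it has marker V): it is stable.
By R15 (it is stable, it is admitted): it satisfies condition K.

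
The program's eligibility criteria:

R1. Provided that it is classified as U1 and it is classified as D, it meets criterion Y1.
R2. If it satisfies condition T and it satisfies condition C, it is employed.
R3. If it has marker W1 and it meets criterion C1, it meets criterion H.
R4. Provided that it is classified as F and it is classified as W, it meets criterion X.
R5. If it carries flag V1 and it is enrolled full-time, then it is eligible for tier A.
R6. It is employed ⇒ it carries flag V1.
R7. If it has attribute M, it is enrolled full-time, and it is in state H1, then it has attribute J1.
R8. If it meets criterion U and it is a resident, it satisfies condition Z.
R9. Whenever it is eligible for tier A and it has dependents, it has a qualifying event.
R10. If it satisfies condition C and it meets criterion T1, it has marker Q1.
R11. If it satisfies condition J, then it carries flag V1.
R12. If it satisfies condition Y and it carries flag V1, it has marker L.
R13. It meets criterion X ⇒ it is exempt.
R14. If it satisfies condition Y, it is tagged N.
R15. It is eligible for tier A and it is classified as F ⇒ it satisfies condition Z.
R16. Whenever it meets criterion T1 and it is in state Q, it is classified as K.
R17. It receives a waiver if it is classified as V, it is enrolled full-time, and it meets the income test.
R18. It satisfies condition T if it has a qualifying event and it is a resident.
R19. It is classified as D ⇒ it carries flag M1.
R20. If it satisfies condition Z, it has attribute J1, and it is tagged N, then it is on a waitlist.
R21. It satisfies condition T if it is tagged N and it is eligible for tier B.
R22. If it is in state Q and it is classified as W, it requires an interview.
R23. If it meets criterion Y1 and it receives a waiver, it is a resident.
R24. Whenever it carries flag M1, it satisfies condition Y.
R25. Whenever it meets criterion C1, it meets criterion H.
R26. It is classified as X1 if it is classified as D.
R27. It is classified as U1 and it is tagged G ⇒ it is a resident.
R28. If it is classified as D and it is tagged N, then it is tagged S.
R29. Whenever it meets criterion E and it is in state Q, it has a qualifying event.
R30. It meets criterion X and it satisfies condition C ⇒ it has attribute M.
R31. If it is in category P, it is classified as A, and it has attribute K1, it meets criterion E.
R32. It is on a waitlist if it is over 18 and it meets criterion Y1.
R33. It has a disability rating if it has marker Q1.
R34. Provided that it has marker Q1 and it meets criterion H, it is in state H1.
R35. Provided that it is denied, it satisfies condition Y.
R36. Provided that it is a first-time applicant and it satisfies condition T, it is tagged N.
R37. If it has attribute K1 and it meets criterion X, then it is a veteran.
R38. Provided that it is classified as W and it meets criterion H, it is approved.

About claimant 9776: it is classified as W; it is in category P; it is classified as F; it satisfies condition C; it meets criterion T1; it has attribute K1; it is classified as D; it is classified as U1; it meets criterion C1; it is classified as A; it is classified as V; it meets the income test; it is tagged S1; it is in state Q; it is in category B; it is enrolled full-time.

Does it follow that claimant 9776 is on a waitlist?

By R1 (it is classified as U1, it is classified as D): it meets criterion Y1.
By R4 (it is classified as F, it is classified as W): it meets criterion X.
By R10 (it satisfies condition C, it meets criterion T1): it has marker Q1.
By R17 (it is classified as V, it is enrolled full-time, it meets the income test): it receives a waiver.
By R19 (it is classified as D): it carries flag M1.
By R23 (it meets criterion Y1, it receives a waiver): it is a resident.
By R24 (it carries flag M1): it satisfies condition Y.
By R25 (it meets criterion C1): it meets criterion H.
By R30 (it meets criterion X, it satisfies condition C): it has attribute M.
By R31 (it is in category P, it is classified as A, it has attribute K1): it meets criterion E.
By R34 (it has marker Q1, it meets criterion H): it is in state H1.
By R7 (it has attribute M, it is enrolled full-time, it is in state H1): it has attribute J1.
By R14 (it satisfies condition Y): it is tagged N.
By R29 (it meets criterion E, it is in state Q): it has a qualifying event.
By R18 (it has a qualifying event, it is a resident): it satisfies condition T.
By R2 (it satisfies condition T, it satisfies condition C): it is employed.
By R6 (it is employed): it carries flag V1.
By R5 (it carries flag V1, it is enrolled full-time): it is eligible for tier A.
By R15 (it is eligible for tier A, it is classified as F): it satisfies condition Z.
By R20 (it satisfies condition Z, it has attribute J1, it is tagged N): it is on a waitlist.

Yes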